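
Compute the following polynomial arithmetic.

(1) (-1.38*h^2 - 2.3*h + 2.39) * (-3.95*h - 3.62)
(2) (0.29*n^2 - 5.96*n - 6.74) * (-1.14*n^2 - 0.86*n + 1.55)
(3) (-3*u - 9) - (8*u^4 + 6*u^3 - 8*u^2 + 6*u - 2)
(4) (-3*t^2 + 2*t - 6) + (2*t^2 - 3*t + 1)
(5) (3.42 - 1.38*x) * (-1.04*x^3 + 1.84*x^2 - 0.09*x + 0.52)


(1) = 5.451*h^3 + 14.0806*h^2 - 1.1145*h - 8.6518
(2) = -0.3306*n^4 + 6.545*n^3 + 13.2587*n^2 - 3.4416*n - 10.447
(3) = -8*u^4 - 6*u^3 + 8*u^2 - 9*u - 7
(4) = -t^2 - t - 5
(5) = 1.4352*x^4 - 6.096*x^3 + 6.417*x^2 - 1.0254*x + 1.7784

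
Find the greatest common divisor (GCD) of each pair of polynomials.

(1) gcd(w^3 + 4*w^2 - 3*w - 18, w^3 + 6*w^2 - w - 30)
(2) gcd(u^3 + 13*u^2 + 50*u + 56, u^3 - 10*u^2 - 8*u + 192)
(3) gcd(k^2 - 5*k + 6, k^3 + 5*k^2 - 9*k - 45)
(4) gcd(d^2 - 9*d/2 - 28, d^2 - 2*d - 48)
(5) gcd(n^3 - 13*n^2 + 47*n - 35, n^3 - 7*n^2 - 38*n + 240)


(1) = gcd((w - 2)*(w + 3)^2, (w - 2)*(w + 3)*(w + 5)) = w^2 + w - 6
(2) = u + 4
(3) = gcd((k - 3)*(k - 2), (k - 3)*(k + 3)*(k + 5)) = k - 3
(4) = gcd((d - 8)*(d + 7/2), (d - 8)*(d + 6)) = d - 8
(5) = gcd((n - 7)*(n - 5)*(n - 1), (n - 8)*(n - 5)*(n + 6)) = n - 5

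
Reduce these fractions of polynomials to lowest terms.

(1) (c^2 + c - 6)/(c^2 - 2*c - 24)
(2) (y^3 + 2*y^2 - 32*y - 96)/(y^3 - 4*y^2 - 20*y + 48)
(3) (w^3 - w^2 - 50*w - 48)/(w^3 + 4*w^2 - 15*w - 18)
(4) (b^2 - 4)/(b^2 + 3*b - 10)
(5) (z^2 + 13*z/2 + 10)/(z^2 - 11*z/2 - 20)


(1) = (c^2 + c - 6)/(c^2 - 2*c - 24)
(2) = (y + 4)/(y - 2)
(3) = (w - 8)/(w - 3)
(4) = (b + 2)/(b + 5)
(5) = (z + 4)/(z - 8)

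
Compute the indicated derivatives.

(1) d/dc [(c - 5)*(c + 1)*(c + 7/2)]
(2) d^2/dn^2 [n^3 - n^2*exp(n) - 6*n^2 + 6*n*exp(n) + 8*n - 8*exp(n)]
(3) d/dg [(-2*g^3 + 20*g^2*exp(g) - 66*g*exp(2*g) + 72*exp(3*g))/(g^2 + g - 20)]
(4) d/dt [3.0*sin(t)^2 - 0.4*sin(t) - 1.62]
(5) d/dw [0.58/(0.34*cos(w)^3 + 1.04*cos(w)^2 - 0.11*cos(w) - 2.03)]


(1) = 3*c^2 - c - 19
(2) = -n^2*exp(n) + 2*n*exp(n) + 6*n + 2*exp(n) - 12
(3) = 2*((2*g + 1)*(g^3 - 10*g^2*exp(g) + 33*g*exp(2*g) - 36*exp(3*g)) + (g^2 + g - 20)*(10*g^2*exp(g) - 3*g^2 - 66*g*exp(2*g) + 20*g*exp(g) + 108*exp(3*g) - 33*exp(2*g)))/(g^2 + g - 20)^2
(4) = (6.0*sin(t) - 0.4)*cos(t)
(5) = (0.5916*cos(w)^2 + 1.2064*cos(w) - 0.0638)*sin(w)/(0.34*cos(w)^3 + 1.04*cos(w)^2 - 0.11*cos(w) - 2.03)^2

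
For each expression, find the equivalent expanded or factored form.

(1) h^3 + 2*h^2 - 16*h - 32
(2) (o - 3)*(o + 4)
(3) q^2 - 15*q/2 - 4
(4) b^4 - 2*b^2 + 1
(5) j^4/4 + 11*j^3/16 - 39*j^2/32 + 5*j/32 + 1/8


(1) = (h - 4)*(h + 2)*(h + 4)
(2) = o^2 + o - 12
(3) = (q - 8)*(q + 1/2)
(4) = (b - 1)^2*(b + 1)^2
(5) = (j/4 + 1)*(j - 1)*(j - 1/2)*(j + 1/4)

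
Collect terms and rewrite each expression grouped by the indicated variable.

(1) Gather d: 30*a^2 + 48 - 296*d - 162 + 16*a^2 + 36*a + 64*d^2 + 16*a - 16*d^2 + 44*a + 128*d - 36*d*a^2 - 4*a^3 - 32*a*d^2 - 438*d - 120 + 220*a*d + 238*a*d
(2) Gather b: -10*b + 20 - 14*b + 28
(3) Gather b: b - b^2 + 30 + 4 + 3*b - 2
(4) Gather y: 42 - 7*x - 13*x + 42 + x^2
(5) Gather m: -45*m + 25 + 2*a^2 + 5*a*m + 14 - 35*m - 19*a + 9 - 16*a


(1) = -4*a^3 + 46*a^2 + 96*a + d^2*(48 - 32*a) + d*(-36*a^2 + 458*a - 606) - 234
(2) = 48 - 24*b
(3) = -b^2 + 4*b + 32
(4) = x^2 - 20*x + 84
(5) = 2*a^2 - 35*a + m*(5*a - 80) + 48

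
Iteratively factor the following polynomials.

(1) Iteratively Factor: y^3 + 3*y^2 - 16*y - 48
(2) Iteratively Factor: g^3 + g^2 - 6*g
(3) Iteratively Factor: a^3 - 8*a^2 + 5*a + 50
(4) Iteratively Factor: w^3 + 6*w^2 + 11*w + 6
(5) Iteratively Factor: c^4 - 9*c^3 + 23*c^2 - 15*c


(1) = (y + 4)*(y^2 - y - 12) = (y + 3)*(y + 4)*(y - 4)
(2) = (g)*(g^2 + g - 6) = g*(g - 2)*(g + 3)
(3) = (a - 5)*(a^2 - 3*a - 10) = (a - 5)^2*(a + 2)
(4) = (w + 1)*(w^2 + 5*w + 6) = (w + 1)*(w + 2)*(w + 3)
(5) = (c - 1)*(c^3 - 8*c^2 + 15*c) = c*(c - 1)*(c^2 - 8*c + 15) = c*(c - 5)*(c - 1)*(c - 3)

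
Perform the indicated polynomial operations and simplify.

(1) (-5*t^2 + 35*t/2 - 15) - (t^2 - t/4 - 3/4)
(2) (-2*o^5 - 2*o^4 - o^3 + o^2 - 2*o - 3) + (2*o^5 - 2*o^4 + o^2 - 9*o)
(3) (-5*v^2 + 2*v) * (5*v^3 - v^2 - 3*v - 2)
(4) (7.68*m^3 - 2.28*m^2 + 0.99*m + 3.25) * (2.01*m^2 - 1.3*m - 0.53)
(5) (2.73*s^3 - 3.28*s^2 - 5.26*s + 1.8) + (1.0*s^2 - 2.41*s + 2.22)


(1) = -6*t^2 + 71*t/4 - 57/4
(2) = -4*o^4 - o^3 + 2*o^2 - 11*o - 3
(3) = -25*v^5 + 15*v^4 + 13*v^3 + 4*v^2 - 4*v
(4) = 15.4368*m^5 - 14.5668*m^4 + 0.8835*m^3 + 6.4539*m^2 - 4.7497*m - 1.7225
(5) = 2.73*s^3 - 2.28*s^2 - 7.67*s + 4.02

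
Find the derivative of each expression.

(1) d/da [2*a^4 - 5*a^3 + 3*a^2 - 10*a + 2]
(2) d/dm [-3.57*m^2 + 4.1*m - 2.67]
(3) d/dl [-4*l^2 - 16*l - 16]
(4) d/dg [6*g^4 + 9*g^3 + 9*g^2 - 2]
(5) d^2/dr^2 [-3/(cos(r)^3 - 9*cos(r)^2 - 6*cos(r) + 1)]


(1) = 8*a^3 - 15*a^2 + 6*a - 10
(2) = 4.1 - 7.14*m
(3) = -8*l - 16
(4) = 3*g*(8*g^2 + 9*g + 6)
(5) = 9*(-6*(sin(r)^2 + 6*cos(r) + 1)^2*sin(r)^2 + (7*cos(r) + 24*cos(2*r) - 3*cos(3*r))*(cos(r)^3 - 9*cos(r)^2 - 6*cos(r) + 1)/4)/(cos(r)^3 - 9*cos(r)^2 - 6*cos(r) + 1)^3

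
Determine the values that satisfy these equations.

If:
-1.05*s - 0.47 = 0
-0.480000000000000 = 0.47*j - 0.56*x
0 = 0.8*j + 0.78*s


Then:
j = 0.44
s = -0.45
x = 1.22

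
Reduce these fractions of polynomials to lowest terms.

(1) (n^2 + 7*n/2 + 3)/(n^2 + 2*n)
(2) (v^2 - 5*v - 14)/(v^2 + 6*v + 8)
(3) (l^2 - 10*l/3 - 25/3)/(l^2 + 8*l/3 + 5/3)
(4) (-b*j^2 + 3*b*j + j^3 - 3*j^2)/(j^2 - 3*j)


(1) = (2*n + 3)/(2*n)
(2) = (v - 7)/(v + 4)
(3) = (l - 5)/(l + 1)
(4) = -b + j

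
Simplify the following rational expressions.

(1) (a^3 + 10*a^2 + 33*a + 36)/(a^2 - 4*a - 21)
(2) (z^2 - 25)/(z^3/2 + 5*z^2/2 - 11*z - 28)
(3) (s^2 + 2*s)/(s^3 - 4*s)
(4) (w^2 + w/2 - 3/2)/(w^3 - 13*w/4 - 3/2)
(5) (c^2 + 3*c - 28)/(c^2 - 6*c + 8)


(1) = (a^2 + 7*a + 12)/(a - 7)
(2) = (2*z^2 - 50)/(z^3 + 5*z^2 - 22*z - 56)
(3) = 1/(s - 2)
(4) = (2*w - 2)/(2*w^2 - 3*w - 2)
(5) = (c + 7)/(c - 2)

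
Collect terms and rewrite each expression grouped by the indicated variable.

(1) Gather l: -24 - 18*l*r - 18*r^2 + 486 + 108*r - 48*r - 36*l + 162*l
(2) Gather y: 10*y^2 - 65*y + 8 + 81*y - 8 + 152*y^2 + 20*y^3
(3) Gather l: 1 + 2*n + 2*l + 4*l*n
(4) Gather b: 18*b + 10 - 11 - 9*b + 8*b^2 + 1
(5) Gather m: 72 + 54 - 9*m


(1) = l*(126 - 18*r) - 18*r^2 + 60*r + 462
(2) = 20*y^3 + 162*y^2 + 16*y
(3) = l*(4*n + 2) + 2*n + 1
(4) = 8*b^2 + 9*b
(5) = 126 - 9*m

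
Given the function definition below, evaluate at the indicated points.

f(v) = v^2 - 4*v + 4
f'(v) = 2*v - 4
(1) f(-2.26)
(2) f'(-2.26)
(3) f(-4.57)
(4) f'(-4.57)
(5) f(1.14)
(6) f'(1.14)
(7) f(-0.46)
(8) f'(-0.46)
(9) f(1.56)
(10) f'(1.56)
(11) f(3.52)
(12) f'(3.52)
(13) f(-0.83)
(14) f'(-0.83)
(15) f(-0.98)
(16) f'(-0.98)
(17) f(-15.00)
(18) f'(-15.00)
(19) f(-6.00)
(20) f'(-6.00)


(1) = 18.15
(2) = -8.52
(3) = 43.16
(4) = -13.14
(5) = 0.74
(6) = -1.72
(7) = 6.05
(8) = -4.92
(9) = 0.19
(10) = -0.88
(11) = 2.31
(12) = 3.04
(13) = 8.01
(14) = -5.66
(15) = 8.88
(16) = -5.96
(17) = 289.00
(18) = -34.00
(19) = 64.00
(20) = -16.00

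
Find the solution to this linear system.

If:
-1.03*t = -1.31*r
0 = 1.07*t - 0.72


Then:
r = 0.53
t = 0.67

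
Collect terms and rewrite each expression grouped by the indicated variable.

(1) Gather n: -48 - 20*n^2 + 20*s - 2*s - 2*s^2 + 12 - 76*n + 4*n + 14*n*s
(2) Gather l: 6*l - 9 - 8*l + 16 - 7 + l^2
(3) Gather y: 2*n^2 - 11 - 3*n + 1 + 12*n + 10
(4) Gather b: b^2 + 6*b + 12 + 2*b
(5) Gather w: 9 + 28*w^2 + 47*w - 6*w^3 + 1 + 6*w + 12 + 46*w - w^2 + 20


(1) = -20*n^2 + n*(14*s - 72) - 2*s^2 + 18*s - 36
(2) = l^2 - 2*l
(3) = 2*n^2 + 9*n
(4) = b^2 + 8*b + 12
(5) = -6*w^3 + 27*w^2 + 99*w + 42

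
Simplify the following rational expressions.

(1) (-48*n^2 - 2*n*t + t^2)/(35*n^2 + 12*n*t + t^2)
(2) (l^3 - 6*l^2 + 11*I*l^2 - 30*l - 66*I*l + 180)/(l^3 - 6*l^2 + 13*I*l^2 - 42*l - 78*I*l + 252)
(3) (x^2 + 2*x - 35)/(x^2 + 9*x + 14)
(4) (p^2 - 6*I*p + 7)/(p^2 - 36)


(1) = (-48*n^2 - 2*n*t + t^2)/(35*n^2 + 12*n*t + t^2)
(2) = (l + 5*I)/(l + 7*I)
(3) = (x - 5)/(x + 2)
(4) = (p^2 - 6*I*p + 7)/(p^2 - 36)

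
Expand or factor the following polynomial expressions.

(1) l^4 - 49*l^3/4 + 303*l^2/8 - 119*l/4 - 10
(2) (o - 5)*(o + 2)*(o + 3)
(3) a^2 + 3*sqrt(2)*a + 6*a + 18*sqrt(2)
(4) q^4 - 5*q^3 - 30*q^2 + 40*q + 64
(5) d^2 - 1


(1) = (l - 8)*(l - 5/2)*(l - 2)*(l + 1/4)
(2) = o^3 - 19*o - 30
(3) = (a + 6)*(a + 3*sqrt(2))
(4) = (q - 8)*(q - 2)*(q + 1)*(q + 4)
(5) = (d - 1)*(d + 1)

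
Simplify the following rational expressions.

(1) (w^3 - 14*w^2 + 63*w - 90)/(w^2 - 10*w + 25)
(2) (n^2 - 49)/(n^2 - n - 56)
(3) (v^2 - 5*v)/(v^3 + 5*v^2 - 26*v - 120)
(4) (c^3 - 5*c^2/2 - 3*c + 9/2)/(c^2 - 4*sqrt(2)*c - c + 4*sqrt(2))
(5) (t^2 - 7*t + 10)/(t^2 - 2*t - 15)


(1) = (w^2 - 9*w + 18)/(w - 5)
(2) = (n - 7)/(n - 8)
(3) = v/(v^2 + 10*v + 24)
(4) = (2*c^2 - 3*c - 9)/(2*c - 8*sqrt(2))
(5) = (t - 2)/(t + 3)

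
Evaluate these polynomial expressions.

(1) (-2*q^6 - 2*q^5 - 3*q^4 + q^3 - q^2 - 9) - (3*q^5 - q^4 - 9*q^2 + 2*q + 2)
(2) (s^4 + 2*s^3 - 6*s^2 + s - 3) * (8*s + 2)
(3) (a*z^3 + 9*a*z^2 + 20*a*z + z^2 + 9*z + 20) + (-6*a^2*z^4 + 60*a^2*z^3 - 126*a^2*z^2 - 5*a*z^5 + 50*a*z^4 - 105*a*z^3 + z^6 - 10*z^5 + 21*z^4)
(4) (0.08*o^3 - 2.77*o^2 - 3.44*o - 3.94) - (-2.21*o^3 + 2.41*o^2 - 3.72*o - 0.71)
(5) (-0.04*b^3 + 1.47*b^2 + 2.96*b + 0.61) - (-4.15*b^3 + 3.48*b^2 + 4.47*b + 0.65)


(1) = -2*q^6 - 5*q^5 - 2*q^4 + q^3 + 8*q^2 - 2*q - 11
(2) = 8*s^5 + 18*s^4 - 44*s^3 - 4*s^2 - 22*s - 6
(3) = -6*a^2*z^4 + 60*a^2*z^3 - 126*a^2*z^2 - 5*a*z^5 + 50*a*z^4 - 104*a*z^3 + 9*a*z^2 + 20*a*z + z^6 - 10*z^5 + 21*z^4 + z^2 + 9*z + 20
(4) = 2.29*o^3 - 5.18*o^2 + 0.28*o - 3.23
(5) = 4.11*b^3 - 2.01*b^2 - 1.51*b - 0.04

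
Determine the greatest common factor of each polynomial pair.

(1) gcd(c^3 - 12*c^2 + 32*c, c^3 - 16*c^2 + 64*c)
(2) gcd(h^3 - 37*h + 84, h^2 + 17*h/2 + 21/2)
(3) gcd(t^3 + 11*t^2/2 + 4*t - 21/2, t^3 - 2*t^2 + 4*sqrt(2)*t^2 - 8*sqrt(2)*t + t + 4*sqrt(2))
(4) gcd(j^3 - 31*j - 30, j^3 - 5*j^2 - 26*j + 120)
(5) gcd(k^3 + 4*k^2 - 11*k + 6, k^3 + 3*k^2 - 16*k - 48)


(1) = c^2 - 8*c
(2) = gcd((h - 4)*(h - 3)*(h + 7), (h + 3/2)*(h + 7)) = h + 7
(3) = t - 1
(4) = j^2 - j - 30
(5) = gcd((k - 1)^2*(k + 6), (k - 4)*(k + 3)*(k + 4)) = 1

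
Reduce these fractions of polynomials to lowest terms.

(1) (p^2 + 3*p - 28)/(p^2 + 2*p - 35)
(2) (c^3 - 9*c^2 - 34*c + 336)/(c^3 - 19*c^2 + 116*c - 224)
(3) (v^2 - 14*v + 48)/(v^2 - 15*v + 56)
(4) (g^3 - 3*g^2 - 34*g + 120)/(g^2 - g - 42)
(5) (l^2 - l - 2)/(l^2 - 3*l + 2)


(1) = (p - 4)/(p - 5)
(2) = (c + 6)/(c - 4)
(3) = (v - 6)/(v - 7)
(4) = (g^2 - 9*g + 20)/(g - 7)
(5) = (l + 1)/(l - 1)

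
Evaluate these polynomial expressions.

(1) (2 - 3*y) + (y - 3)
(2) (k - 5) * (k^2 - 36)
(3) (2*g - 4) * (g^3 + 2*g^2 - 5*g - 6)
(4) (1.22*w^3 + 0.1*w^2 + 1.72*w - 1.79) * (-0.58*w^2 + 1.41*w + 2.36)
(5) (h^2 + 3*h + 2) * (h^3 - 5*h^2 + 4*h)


(1) = -2*y - 1
(2) = k^3 - 5*k^2 - 36*k + 180
(3) = 2*g^4 - 18*g^2 + 8*g + 24
(4) = -0.7076*w^5 + 1.6622*w^4 + 2.0226*w^3 + 3.6994*w^2 + 1.5353*w - 4.2244
(5) = h^5 - 2*h^4 - 9*h^3 + 2*h^2 + 8*h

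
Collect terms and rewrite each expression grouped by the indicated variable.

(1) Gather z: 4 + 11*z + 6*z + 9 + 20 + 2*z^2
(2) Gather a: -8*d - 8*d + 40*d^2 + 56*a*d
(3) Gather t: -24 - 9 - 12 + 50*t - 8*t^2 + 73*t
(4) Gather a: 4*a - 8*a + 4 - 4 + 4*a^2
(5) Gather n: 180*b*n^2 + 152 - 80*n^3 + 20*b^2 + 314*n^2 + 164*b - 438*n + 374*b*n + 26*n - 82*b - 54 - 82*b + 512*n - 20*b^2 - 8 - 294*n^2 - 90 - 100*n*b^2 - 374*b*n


(1) = 2*z^2 + 17*z + 33
(2) = 56*a*d + 40*d^2 - 16*d
(3) = -8*t^2 + 123*t - 45
(4) = 4*a^2 - 4*a
(5) = -80*n^3 + n^2*(180*b + 20) + n*(100 - 100*b^2)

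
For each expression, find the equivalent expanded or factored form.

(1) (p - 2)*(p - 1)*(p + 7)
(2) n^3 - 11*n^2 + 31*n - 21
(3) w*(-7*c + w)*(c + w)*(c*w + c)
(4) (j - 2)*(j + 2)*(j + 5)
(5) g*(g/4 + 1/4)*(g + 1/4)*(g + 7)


(1) = p^3 + 4*p^2 - 19*p + 14
(2) = (n - 7)*(n - 3)*(n - 1)
(3) = -7*c^3*w^2 - 7*c^3*w - 6*c^2*w^3 - 6*c^2*w^2 + c*w^4 + c*w^3
(4) = j^3 + 5*j^2 - 4*j - 20
(5) = g^4/4 + 33*g^3/16 + 9*g^2/4 + 7*g/16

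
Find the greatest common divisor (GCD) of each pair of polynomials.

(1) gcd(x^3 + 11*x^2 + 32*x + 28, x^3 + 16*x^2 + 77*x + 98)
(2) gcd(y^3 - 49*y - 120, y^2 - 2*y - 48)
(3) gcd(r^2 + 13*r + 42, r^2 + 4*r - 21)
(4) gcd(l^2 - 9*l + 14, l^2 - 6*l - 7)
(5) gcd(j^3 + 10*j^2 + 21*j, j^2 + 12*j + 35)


(1) = gcd((x + 2)^2*(x + 7), (x + 2)*(x + 7)^2) = x^2 + 9*x + 14
(2) = gcd((y - 8)*(y + 3)*(y + 5), (y - 8)*(y + 6)) = y - 8
(3) = r + 7
(4) = l - 7
(5) = gcd(j*(j + 3)*(j + 7), (j + 5)*(j + 7)) = j + 7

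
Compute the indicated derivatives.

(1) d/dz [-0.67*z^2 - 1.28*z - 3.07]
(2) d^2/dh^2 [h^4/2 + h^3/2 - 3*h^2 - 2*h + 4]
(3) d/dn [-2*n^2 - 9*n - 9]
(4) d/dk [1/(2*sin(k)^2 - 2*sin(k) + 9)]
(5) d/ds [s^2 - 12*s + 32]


(1) = -1.34*z - 1.28
(2) = 6*h^2 + 3*h - 6
(3) = -4*n - 9
(4) = 2*(-sin(2*k) + cos(k))/(-2*sin(k) - cos(2*k) + 10)^2
(5) = 2*s - 12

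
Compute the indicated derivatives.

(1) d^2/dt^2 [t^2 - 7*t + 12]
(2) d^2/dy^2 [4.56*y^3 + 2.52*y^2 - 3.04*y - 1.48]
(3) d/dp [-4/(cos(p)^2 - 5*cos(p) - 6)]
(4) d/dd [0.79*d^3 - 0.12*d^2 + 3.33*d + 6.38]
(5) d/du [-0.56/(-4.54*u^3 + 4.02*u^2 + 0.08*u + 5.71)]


(1) = 2
(2) = 27.36*y + 5.04
(3) = 4*(5 - 2*cos(p))*sin(p)/(sin(p)^2 + 5*cos(p) + 5)^2
(4) = 2.37*d^2 - 0.24*d + 3.33
(5) = (-7.6272*u^2 + 4.5024*u + 0.0448)/(-4.54*u^3 + 4.02*u^2 + 0.08*u + 5.71)^2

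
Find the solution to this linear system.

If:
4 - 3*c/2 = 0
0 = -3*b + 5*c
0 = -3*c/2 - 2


Then:
No Solution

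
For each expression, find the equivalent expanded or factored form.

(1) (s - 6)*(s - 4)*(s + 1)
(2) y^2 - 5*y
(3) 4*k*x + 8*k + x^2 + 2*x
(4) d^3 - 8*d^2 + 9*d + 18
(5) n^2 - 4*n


(1) = s^3 - 9*s^2 + 14*s + 24
(2) = y*(y - 5)
(3) = (4*k + x)*(x + 2)
(4) = (d - 6)*(d - 3)*(d + 1)
(5) = n*(n - 4)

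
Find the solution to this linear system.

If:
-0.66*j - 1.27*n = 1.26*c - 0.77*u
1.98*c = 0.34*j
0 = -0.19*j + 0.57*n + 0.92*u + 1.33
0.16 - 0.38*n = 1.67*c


Then:
c = 0.53
j = 3.08
n = -1.90
u = 0.37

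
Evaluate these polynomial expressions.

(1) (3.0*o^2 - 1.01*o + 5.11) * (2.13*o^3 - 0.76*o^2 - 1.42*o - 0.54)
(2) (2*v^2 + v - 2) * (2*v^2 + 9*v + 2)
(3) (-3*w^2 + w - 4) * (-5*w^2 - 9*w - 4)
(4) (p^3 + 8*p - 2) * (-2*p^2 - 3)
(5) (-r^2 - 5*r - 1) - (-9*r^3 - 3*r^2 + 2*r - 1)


(1) = 6.39*o^5 - 4.4313*o^4 + 7.3919*o^3 - 4.0694*o^2 - 6.7108*o - 2.7594
(2) = 4*v^4 + 20*v^3 + 9*v^2 - 16*v - 4
(3) = 15*w^4 + 22*w^3 + 23*w^2 + 32*w + 16
(4) = -2*p^5 - 19*p^3 + 4*p^2 - 24*p + 6
(5) = 9*r^3 + 2*r^2 - 7*r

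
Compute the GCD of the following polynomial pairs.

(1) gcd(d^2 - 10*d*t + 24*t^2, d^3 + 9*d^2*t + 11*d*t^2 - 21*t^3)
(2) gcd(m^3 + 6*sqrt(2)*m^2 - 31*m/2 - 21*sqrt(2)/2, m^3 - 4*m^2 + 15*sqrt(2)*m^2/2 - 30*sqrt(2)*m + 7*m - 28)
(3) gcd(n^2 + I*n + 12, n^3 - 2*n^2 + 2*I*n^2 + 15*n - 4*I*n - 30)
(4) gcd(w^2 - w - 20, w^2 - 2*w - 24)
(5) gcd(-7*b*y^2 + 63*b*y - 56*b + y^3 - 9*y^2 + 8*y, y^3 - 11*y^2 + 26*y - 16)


(1) = gcd((d - 6*t)*(d - 4*t), (d - t)*(d + 3*t)*(d + 7*t)) = 1
(2) = m^2 + 15*sqrt(2)*m/2 + 7
(3) = gcd((n - 3*I)*(n + 4*I), (n - 2)*(n - 3*I)*(n + 5*I)) = n - 3*I
(4) = w + 4
(5) = y^2 - 9*y + 8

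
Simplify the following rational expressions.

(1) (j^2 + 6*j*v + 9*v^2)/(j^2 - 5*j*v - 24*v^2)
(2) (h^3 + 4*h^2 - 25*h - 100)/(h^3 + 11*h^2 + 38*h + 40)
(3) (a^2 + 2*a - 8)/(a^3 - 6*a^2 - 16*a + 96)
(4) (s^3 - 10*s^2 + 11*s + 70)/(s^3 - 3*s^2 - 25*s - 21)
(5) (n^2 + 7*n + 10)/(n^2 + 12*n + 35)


(1) = (-j - 3*v)/(-j + 8*v)
(2) = (h - 5)/(h + 2)
(3) = (a - 2)/(a^2 - 10*a + 24)
(4) = (s^2 - 3*s - 10)/(s^2 + 4*s + 3)
(5) = (n + 2)/(n + 7)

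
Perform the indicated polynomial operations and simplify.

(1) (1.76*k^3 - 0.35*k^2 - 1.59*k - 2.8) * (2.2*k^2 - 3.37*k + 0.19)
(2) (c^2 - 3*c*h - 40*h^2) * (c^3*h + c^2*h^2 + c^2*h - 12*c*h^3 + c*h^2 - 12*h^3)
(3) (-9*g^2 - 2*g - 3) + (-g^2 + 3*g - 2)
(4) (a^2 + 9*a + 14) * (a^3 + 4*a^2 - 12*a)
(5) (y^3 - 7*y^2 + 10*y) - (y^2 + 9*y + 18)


(1) = 3.872*k^5 - 6.7012*k^4 - 1.9841*k^3 - 0.8682*k^2 + 9.1339*k - 0.532
(2) = c^5*h - 2*c^4*h^2 + c^4*h - 55*c^3*h^3 - 2*c^3*h^2 - 4*c^2*h^4 - 55*c^2*h^3 + 480*c*h^5 - 4*c*h^4 + 480*h^5
(3) = -10*g^2 + g - 5
(4) = a^5 + 13*a^4 + 38*a^3 - 52*a^2 - 168*a
(5) = y^3 - 8*y^2 + y - 18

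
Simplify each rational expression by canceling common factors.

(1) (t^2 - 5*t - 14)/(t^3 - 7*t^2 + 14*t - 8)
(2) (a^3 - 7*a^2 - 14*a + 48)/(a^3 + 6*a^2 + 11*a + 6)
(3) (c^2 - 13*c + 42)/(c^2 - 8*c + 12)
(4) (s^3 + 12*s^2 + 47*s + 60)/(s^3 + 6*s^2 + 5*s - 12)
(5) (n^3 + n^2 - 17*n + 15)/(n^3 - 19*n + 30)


(1) = (t^2 - 5*t - 14)/(t^3 - 7*t^2 + 14*t - 8)
(2) = (a^2 - 10*a + 16)/(a^2 + 3*a + 2)
(3) = (c - 7)/(c - 2)
(4) = (s + 5)/(s - 1)
(5) = (n - 1)/(n - 2)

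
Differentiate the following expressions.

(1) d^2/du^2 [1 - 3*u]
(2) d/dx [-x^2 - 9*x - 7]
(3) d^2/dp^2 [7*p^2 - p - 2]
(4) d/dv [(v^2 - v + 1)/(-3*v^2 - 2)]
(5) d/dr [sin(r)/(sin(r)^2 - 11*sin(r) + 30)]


(1) = 0
(2) = -2*x - 9
(3) = 14
(4) = (-3*v^2 + 2*v + 2)/(9*v^4 + 12*v^2 + 4)
(5) = (cos(r)^2 + 29)*cos(r)/((sin(r) - 6)^2*(sin(r) - 5)^2)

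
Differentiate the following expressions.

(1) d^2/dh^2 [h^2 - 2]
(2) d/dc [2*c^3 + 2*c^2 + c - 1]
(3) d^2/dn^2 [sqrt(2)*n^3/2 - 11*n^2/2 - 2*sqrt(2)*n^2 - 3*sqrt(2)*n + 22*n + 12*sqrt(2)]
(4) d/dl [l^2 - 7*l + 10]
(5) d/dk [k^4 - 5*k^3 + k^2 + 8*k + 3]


(1) = 2
(2) = 6*c^2 + 4*c + 1
(3) = 3*sqrt(2)*n - 11 - 4*sqrt(2)
(4) = 2*l - 7
(5) = 4*k^3 - 15*k^2 + 2*k + 8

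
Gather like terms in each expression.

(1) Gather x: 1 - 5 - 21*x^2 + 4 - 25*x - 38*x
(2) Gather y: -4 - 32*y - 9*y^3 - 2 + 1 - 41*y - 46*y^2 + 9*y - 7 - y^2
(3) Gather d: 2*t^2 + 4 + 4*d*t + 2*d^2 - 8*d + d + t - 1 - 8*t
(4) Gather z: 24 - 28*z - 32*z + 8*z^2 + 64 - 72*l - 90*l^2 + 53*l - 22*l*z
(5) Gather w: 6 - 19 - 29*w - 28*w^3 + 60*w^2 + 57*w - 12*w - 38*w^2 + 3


(1) = -21*x^2 - 63*x
(2) = -9*y^3 - 47*y^2 - 64*y - 12
(3) = 2*d^2 + d*(4*t - 7) + 2*t^2 - 7*t + 3
(4) = -90*l^2 - 19*l + 8*z^2 + z*(-22*l - 60) + 88
(5) = -28*w^3 + 22*w^2 + 16*w - 10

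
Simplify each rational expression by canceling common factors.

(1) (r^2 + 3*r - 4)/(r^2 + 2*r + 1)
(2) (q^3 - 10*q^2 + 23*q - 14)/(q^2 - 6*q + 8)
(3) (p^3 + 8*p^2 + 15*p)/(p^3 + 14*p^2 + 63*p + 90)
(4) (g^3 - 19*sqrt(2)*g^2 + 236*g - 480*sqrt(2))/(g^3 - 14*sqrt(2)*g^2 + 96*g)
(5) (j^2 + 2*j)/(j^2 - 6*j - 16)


(1) = (r^2 + 3*r - 4)/(r^2 + 2*r + 1)
(2) = (q^2 - 8*q + 7)/(q - 4)
(3) = p/(p + 6)
(4) = (g - 5*sqrt(2))/g
(5) = j/(j - 8)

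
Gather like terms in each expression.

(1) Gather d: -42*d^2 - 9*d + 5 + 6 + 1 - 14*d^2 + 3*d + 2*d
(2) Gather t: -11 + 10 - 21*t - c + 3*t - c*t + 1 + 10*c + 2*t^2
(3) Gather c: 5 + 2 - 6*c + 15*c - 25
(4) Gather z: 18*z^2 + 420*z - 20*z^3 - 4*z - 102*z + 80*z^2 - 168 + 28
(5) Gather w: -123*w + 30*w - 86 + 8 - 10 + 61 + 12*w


(1) = -56*d^2 - 4*d + 12
(2) = 9*c + 2*t^2 + t*(-c - 18)
(3) = 9*c - 18
(4) = -20*z^3 + 98*z^2 + 314*z - 140
(5) = -81*w - 27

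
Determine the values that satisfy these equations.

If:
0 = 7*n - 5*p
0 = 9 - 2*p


Then:
n = 45/14
p = 9/2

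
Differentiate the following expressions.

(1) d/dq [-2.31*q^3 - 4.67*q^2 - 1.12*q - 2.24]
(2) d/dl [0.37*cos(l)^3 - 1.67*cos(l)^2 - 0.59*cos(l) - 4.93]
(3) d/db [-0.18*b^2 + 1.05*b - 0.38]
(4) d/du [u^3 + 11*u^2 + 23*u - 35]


(1) = -6.93*q^2 - 9.34*q - 1.12
(2) = (-1.11*cos(l)^2 + 3.34*cos(l) + 0.59)*sin(l)
(3) = 1.05 - 0.36*b
(4) = 3*u^2 + 22*u + 23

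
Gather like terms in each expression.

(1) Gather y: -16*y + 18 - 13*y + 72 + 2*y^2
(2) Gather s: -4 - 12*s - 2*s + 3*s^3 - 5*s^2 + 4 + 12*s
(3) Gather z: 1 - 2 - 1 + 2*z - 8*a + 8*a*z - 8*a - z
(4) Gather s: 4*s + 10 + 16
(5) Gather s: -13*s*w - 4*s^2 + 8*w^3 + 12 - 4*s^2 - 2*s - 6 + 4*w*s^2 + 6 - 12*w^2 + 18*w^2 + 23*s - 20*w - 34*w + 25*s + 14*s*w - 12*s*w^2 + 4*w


(1) = 2*y^2 - 29*y + 90
(2) = 3*s^3 - 5*s^2 - 2*s
(3) = -16*a + z*(8*a + 1) - 2
(4) = 4*s + 26
(5) = s^2*(4*w - 8) + s*(-12*w^2 + w + 46) + 8*w^3 + 6*w^2 - 50*w + 12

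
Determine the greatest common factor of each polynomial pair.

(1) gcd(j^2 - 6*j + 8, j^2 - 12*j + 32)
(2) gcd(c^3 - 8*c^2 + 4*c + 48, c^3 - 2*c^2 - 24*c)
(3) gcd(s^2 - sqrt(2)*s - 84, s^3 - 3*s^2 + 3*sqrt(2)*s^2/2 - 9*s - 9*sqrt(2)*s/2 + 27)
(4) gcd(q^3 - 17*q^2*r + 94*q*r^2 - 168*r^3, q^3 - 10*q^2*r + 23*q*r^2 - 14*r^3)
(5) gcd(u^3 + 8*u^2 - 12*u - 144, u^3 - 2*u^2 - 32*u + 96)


(1) = j - 4
(2) = gcd((c - 6)*(c - 4)*(c + 2), c*(c - 6)*(c + 4)) = c - 6
(3) = 1
(4) = q - 7*r
(5) = gcd((u - 4)*(u + 6)^2, (u - 4)^2*(u + 6)) = u^2 + 2*u - 24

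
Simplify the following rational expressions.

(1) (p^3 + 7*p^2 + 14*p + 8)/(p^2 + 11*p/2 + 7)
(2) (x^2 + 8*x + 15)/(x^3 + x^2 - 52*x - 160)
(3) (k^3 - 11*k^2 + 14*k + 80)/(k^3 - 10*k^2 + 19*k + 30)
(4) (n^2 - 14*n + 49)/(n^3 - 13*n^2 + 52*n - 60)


(1) = (2*p^2 + 10*p + 8)/(2*p + 7)
(2) = (x + 3)/(x^2 - 4*x - 32)
(3) = (k^2 - 6*k - 16)/(k^2 - 5*k - 6)
(4) = (n^2 - 14*n + 49)/(n^3 - 13*n^2 + 52*n - 60)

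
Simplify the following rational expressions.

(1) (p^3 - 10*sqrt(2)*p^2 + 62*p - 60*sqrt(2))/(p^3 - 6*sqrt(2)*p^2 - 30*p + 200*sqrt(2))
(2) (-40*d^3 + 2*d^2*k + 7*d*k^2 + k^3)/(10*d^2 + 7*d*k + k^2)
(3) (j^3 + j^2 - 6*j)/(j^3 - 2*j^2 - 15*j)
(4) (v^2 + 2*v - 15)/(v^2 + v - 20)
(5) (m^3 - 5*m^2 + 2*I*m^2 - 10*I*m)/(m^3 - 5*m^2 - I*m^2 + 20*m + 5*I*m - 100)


(1) = (p^2 - 5*sqrt(2)*p + 12)/(p^2 - sqrt(2)*p - 40)
(2) = (-8*d^2 + 2*d*k + k^2)/(2*d + k)
(3) = (j - 2)/(j - 5)
(4) = (v - 3)/(v - 4)
(5) = (m^2 + 2*I*m)/(m^2 - I*m + 20)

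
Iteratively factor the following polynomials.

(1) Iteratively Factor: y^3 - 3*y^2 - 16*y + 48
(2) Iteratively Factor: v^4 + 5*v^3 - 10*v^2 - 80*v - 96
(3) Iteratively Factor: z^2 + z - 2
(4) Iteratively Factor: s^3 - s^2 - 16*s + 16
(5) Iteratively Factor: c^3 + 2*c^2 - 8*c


(1) = (y + 4)*(y^2 - 7*y + 12) = (y - 3)*(y + 4)*(y - 4)
(2) = (v + 2)*(v^3 + 3*v^2 - 16*v - 48) = (v - 4)*(v + 2)*(v^2 + 7*v + 12) = (v - 4)*(v + 2)*(v + 4)*(v + 3)
(3) = (z + 2)*(z - 1)
(4) = (s - 1)*(s^2 - 16) = (s - 1)*(s + 4)*(s - 4)
(5) = (c + 4)*(c^2 - 2*c) = (c - 2)*(c + 4)*(c)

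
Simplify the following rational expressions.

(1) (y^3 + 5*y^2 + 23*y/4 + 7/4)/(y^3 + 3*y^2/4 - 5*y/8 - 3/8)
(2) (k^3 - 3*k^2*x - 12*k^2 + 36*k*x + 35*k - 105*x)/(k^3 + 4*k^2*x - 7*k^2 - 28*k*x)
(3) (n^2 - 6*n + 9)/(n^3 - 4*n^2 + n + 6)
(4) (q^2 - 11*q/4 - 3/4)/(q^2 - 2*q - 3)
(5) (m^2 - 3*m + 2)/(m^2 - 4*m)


(1) = (4*y + 14)/(4*y - 3)
(2) = (k^2 - 3*k*x - 5*k + 15*x)/(k^2 + 4*k*x)
(3) = (n - 3)/(n^2 - n - 2)
(4) = (4*q + 1)/(4*q + 4)
(5) = (m^2 - 3*m + 2)/(m^2 - 4*m)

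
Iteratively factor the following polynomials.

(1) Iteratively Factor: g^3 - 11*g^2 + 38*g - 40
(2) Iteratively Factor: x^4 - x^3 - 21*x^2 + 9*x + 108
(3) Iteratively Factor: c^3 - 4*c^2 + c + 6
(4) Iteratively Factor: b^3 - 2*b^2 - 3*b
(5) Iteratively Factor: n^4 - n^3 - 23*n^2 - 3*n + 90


(1) = (g - 2)*(g^2 - 9*g + 20) = (g - 4)*(g - 2)*(g - 5)
(2) = (x - 3)*(x^3 + 2*x^2 - 15*x - 36) = (x - 4)*(x - 3)*(x^2 + 6*x + 9) = (x - 4)*(x - 3)*(x + 3)*(x + 3)
(3) = (c - 2)*(c^2 - 2*c - 3) = (c - 3)*(c - 2)*(c + 1)
(4) = (b + 1)*(b^2 - 3*b) = b*(b + 1)*(b - 3)
(5) = (n + 3)*(n^3 - 4*n^2 - 11*n + 30) = (n - 5)*(n + 3)*(n^2 + n - 6) = (n - 5)*(n - 2)*(n + 3)*(n + 3)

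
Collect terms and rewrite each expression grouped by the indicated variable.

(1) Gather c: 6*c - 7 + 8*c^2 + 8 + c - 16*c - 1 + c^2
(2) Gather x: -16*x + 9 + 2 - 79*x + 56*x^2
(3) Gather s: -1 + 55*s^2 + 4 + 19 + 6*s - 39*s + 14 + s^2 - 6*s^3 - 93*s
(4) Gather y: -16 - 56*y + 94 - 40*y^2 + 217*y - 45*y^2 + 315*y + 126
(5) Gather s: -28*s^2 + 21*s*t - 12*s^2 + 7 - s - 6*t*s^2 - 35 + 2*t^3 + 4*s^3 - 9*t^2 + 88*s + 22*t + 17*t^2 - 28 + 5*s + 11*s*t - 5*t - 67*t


(1) = 9*c^2 - 9*c
(2) = 56*x^2 - 95*x + 11
(3) = -6*s^3 + 56*s^2 - 126*s + 36
(4) = -85*y^2 + 476*y + 204
(5) = 4*s^3 + s^2*(-6*t - 40) + s*(32*t + 92) + 2*t^3 + 8*t^2 - 50*t - 56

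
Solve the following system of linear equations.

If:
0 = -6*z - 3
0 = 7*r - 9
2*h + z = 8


Then:
h = 17/4
r = 9/7
z = -1/2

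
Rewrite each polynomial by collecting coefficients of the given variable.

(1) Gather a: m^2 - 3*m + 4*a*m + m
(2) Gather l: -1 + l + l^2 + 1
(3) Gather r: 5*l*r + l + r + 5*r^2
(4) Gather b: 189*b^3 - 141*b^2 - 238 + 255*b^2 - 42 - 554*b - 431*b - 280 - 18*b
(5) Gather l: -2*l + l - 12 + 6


(1) = 4*a*m + m^2 - 2*m
(2) = l^2 + l
(3) = l + 5*r^2 + r*(5*l + 1)
(4) = 189*b^3 + 114*b^2 - 1003*b - 560
(5) = -l - 6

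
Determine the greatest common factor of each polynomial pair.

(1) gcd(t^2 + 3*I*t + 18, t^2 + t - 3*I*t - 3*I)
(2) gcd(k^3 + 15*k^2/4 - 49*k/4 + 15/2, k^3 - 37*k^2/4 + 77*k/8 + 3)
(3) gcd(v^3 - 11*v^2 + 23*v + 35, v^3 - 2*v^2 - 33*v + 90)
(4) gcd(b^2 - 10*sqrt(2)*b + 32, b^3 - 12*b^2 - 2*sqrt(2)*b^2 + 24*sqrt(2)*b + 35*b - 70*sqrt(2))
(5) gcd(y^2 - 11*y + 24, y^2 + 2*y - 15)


(1) = gcd((t - 3*I)*(t + 6*I), (t + 1)*(t - 3*I)) = t - 3*I
(2) = 1
(3) = gcd((v - 7)*(v - 5)*(v + 1), (v - 5)*(v - 3)*(v + 6)) = v - 5
(4) = b - 2*sqrt(2)
(5) = gcd((y - 8)*(y - 3), (y - 3)*(y + 5)) = y - 3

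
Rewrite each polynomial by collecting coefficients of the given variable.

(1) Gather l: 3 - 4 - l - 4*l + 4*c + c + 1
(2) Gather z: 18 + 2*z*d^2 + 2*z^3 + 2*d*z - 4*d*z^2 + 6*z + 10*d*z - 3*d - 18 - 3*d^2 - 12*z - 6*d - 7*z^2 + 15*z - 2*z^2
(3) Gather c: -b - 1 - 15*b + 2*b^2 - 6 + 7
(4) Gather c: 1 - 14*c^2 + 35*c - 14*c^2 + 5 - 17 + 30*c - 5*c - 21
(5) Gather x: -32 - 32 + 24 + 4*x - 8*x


(1) = 5*c - 5*l
(2) = -3*d^2 - 9*d + 2*z^3 + z^2*(-4*d - 9) + z*(2*d^2 + 12*d + 9)
(3) = 2*b^2 - 16*b
(4) = -28*c^2 + 60*c - 32
(5) = -4*x - 40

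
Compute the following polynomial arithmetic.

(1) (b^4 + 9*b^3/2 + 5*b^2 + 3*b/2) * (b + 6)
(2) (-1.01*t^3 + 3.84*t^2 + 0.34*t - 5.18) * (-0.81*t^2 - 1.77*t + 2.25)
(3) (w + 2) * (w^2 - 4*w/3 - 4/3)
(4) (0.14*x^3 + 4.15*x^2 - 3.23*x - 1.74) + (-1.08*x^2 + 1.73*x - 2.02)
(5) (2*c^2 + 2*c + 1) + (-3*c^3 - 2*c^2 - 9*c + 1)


(1) = b^5 + 21*b^4/2 + 32*b^3 + 63*b^2/2 + 9*b
(2) = 0.8181*t^5 - 1.3227*t^4 - 9.3447*t^3 + 12.234*t^2 + 9.9336*t - 11.655
(3) = w^3 + 2*w^2/3 - 4*w - 8/3
(4) = 0.14*x^3 + 3.07*x^2 - 1.5*x - 3.76
(5) = -3*c^3 - 7*c + 2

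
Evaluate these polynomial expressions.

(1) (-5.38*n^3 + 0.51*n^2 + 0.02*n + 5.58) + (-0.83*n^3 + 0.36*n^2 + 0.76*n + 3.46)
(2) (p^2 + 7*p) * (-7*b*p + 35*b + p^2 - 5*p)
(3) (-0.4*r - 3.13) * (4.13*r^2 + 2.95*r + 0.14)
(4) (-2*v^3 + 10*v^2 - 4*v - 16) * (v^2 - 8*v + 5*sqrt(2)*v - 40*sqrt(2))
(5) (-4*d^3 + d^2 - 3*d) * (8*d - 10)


(1) = -6.21*n^3 + 0.87*n^2 + 0.78*n + 9.04
(2) = -7*b*p^3 - 14*b*p^2 + 245*b*p + p^4 + 2*p^3 - 35*p^2
(3) = -1.652*r^3 - 14.1069*r^2 - 9.2895*r - 0.4382
(4) = -2*v^5 - 10*sqrt(2)*v^4 + 26*v^4 - 84*v^3 + 130*sqrt(2)*v^3 - 420*sqrt(2)*v^2 + 16*v^2 + 80*sqrt(2)*v + 128*v + 640*sqrt(2)
(5) = -32*d^4 + 48*d^3 - 34*d^2 + 30*d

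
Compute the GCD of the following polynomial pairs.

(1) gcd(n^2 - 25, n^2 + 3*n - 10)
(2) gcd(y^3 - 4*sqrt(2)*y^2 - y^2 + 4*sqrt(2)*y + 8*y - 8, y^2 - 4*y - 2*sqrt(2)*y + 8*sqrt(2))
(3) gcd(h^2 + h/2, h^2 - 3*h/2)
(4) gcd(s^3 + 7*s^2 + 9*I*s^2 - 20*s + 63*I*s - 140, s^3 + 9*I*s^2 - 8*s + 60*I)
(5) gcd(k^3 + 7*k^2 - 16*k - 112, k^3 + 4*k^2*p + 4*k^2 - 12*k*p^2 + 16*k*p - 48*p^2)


(1) = gcd((n - 5)*(n + 5), (n - 2)*(n + 5)) = n + 5
(2) = y - 2*sqrt(2)
(3) = h
(4) = s + 5*I
(5) = gcd((k - 4)*(k + 4)*(k + 7), (k + 4)*(k - 2*p)*(k + 6*p)) = k + 4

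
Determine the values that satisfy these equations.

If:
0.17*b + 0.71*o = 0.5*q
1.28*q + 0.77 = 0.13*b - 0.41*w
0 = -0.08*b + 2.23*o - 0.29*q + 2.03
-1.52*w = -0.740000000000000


Then:
b = 2.19
o = -0.90
q = -0.54
w = 0.49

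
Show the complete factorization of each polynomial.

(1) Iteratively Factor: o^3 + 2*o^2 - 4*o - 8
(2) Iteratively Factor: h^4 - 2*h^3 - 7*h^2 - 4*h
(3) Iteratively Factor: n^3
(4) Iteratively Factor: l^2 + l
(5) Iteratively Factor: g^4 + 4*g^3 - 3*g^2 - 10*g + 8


(1) = (o + 2)*(o^2 - 4) = (o + 2)^2*(o - 2)
(2) = (h - 4)*(h^3 + 2*h^2 + h) = (h - 4)*(h + 1)*(h^2 + h) = h*(h - 4)*(h + 1)*(h + 1)
(3) = (n)*(n^2) = n^2*(n)
(4) = (l)*(l + 1)
(5) = (g - 1)*(g^3 + 5*g^2 + 2*g - 8) = (g - 1)^2*(g^2 + 6*g + 8) = (g - 1)^2*(g + 2)*(g + 4)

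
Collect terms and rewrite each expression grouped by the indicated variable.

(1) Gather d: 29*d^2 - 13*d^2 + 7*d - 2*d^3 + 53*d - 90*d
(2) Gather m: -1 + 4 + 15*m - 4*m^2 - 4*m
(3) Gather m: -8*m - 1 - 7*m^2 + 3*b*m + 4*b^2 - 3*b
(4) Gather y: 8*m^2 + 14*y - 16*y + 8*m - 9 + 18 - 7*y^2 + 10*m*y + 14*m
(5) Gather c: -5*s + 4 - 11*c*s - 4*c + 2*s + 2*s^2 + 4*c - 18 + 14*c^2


(1) = -2*d^3 + 16*d^2 - 30*d
(2) = -4*m^2 + 11*m + 3
(3) = 4*b^2 - 3*b - 7*m^2 + m*(3*b - 8) - 1
(4) = 8*m^2 + 22*m - 7*y^2 + y*(10*m - 2) + 9
(5) = 14*c^2 - 11*c*s + 2*s^2 - 3*s - 14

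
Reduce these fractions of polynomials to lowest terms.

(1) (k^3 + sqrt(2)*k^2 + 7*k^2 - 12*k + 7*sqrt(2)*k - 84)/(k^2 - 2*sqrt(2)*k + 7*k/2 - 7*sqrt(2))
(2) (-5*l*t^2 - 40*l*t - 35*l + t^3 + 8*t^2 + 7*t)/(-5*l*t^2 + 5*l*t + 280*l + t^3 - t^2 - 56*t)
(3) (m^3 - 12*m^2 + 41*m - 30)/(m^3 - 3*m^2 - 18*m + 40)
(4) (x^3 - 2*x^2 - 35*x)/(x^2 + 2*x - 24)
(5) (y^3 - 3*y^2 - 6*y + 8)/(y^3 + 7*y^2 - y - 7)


(1) = (2*k^2 + k*(6*sqrt(2) + 14) + 42*sqrt(2))/(2*k + 7)
(2) = (t + 1)/(t - 8)
(3) = (m^2 - 7*m + 6)/(m^2 + 2*m - 8)
(4) = (x^3 - 2*x^2 - 35*x)/(x^2 + 2*x - 24)
(5) = (y^2 - 2*y - 8)/(y^2 + 8*y + 7)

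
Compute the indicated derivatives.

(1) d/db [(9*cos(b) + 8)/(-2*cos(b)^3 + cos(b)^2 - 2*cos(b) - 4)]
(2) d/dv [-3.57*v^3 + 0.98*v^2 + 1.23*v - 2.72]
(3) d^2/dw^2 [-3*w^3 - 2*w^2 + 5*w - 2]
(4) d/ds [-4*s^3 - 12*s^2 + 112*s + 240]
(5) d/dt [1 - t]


(1) = 4*(-36*cos(b)^3 - 39*cos(b)^2 + 16*cos(b) + 20)*sin(b)/(7*cos(b) - cos(2*b) + cos(3*b) + 7)^2
(2) = -10.71*v^2 + 1.96*v + 1.23
(3) = -18*w - 4
(4) = -12*s^2 - 24*s + 112
(5) = -1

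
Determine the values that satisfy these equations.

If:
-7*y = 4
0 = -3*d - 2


Then:
d = -2/3
y = -4/7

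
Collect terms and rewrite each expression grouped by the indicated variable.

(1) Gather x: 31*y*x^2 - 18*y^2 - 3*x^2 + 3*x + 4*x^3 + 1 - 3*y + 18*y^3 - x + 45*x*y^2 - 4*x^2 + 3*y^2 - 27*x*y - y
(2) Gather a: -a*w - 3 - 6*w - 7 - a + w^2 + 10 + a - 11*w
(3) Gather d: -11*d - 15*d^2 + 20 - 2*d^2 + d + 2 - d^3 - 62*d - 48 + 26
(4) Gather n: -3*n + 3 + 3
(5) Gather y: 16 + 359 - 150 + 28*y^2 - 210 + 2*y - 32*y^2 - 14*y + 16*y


(1) = 4*x^3 + x^2*(31*y - 7) + x*(45*y^2 - 27*y + 2) + 18*y^3 - 15*y^2 - 4*y + 1
(2) = -a*w + w^2 - 17*w
(3) = -d^3 - 17*d^2 - 72*d
(4) = 6 - 3*n
(5) = -4*y^2 + 4*y + 15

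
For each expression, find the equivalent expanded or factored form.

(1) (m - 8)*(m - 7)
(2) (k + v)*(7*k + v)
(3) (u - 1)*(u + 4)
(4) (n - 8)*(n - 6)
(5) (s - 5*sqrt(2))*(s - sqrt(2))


(1) = m^2 - 15*m + 56
(2) = 7*k^2 + 8*k*v + v^2
(3) = u^2 + 3*u - 4
(4) = n^2 - 14*n + 48
(5) = s^2 - 6*sqrt(2)*s + 10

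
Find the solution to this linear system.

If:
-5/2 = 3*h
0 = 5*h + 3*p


Then:
h = -5/6
p = 25/18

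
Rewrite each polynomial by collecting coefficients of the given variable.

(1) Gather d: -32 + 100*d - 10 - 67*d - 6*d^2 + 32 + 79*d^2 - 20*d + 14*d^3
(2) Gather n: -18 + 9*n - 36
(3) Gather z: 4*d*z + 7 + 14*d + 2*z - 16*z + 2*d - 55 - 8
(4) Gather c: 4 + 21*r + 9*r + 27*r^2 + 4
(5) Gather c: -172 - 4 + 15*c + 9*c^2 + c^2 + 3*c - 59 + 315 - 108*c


(1) = 14*d^3 + 73*d^2 + 13*d - 10
(2) = 9*n - 54
(3) = 16*d + z*(4*d - 14) - 56
(4) = 27*r^2 + 30*r + 8
(5) = 10*c^2 - 90*c + 80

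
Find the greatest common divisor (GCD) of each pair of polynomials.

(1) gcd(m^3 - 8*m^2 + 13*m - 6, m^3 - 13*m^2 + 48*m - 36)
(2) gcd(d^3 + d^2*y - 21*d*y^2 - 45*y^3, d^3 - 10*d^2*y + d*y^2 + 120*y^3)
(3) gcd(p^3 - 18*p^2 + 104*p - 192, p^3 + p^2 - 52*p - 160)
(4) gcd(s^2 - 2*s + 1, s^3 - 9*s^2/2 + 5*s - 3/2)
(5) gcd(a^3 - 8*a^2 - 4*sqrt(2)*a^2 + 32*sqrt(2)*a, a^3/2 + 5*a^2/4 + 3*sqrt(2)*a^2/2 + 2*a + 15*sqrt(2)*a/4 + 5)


(1) = m^2 - 7*m + 6
(2) = -d^2 + 2*d*y + 15*y^2
(3) = p - 8
(4) = s - 1
(5) = 1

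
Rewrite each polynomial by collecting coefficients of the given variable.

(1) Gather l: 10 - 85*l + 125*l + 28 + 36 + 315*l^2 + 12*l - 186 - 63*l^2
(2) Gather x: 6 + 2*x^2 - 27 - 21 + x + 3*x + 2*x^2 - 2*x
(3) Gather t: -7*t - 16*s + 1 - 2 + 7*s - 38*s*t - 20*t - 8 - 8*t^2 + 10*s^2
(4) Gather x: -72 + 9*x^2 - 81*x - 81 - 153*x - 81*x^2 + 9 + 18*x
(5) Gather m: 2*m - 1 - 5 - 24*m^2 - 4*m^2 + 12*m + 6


(1) = 252*l^2 + 52*l - 112
(2) = 4*x^2 + 2*x - 42
(3) = 10*s^2 - 9*s - 8*t^2 + t*(-38*s - 27) - 9
(4) = -72*x^2 - 216*x - 144
(5) = -28*m^2 + 14*m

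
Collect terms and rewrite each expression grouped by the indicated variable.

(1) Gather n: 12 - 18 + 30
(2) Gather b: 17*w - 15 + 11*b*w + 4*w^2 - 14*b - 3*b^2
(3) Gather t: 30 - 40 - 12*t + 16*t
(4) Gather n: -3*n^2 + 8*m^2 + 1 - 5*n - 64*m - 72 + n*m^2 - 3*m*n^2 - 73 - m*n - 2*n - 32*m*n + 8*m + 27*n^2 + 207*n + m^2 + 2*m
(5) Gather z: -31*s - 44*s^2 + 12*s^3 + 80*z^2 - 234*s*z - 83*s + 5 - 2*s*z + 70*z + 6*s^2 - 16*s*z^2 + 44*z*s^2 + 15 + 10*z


(1) = 24
(2) = -3*b^2 + b*(11*w - 14) + 4*w^2 + 17*w - 15
(3) = 4*t - 10
(4) = 9*m^2 - 54*m + n^2*(24 - 3*m) + n*(m^2 - 33*m + 200) - 144
(5) = 12*s^3 - 38*s^2 - 114*s + z^2*(80 - 16*s) + z*(44*s^2 - 236*s + 80) + 20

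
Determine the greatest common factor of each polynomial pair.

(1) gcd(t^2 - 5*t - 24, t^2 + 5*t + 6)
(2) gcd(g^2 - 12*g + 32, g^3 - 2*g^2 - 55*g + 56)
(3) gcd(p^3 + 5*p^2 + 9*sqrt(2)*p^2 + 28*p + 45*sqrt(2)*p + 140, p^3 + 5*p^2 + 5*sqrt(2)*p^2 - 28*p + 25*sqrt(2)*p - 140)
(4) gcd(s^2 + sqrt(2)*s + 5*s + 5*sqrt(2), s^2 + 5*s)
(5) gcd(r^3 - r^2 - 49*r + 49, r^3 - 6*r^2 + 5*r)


(1) = t + 3
(2) = gcd((g - 8)*(g - 4), (g - 8)*(g - 1)*(g + 7)) = g - 8
(3) = gcd((p + 5)*(p + 2*sqrt(2))*(p + 7*sqrt(2)), (p + 5)*(p - 2*sqrt(2))*(p + 7*sqrt(2))) = p^2 + p*(5 + 7*sqrt(2)) + 35*sqrt(2)
(4) = s + 5
(5) = gcd((r - 7)*(r - 1)*(r + 7), r*(r - 5)*(r - 1)) = r - 1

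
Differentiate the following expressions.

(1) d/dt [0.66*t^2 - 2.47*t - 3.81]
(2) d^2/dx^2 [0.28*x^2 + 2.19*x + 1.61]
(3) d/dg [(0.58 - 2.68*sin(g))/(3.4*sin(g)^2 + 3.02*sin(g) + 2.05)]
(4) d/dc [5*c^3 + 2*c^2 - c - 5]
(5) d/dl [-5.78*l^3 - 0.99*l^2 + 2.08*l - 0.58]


(1) = 1.32*t - 2.47
(2) = 0.560000000000000
(3) = (9.112*sin(g)^2 - 3.944*sin(g) - 7.2456)*cos(g)/(11.56*sin(g)^4 + 20.536*sin(g)^3 + 23.0604*sin(g)^2 + 12.382*sin(g) + 4.2025)
(4) = 15*c^2 + 4*c - 1
(5) = -17.34*l^2 - 1.98*l + 2.08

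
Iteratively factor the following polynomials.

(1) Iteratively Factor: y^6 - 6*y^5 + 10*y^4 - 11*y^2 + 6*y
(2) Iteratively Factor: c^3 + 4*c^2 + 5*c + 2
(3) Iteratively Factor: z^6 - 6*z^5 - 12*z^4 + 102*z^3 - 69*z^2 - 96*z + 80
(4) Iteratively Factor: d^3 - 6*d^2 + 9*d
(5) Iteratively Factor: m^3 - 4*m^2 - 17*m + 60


(1) = (y - 2)*(y^5 - 4*y^4 + 2*y^3 + 4*y^2 - 3*y) = y*(y - 2)*(y^4 - 4*y^3 + 2*y^2 + 4*y - 3) = y*(y - 2)*(y + 1)*(y^3 - 5*y^2 + 7*y - 3) = y*(y - 2)*(y - 1)*(y + 1)*(y^2 - 4*y + 3) = y*(y - 2)*(y - 1)^2*(y + 1)*(y - 3)
(2) = (c + 2)*(c^2 + 2*c + 1) = (c + 1)*(c + 2)*(c + 1)
(3) = (z - 4)*(z^5 - 2*z^4 - 20*z^3 + 22*z^2 + 19*z - 20) = (z - 4)*(z - 1)*(z^4 - z^3 - 21*z^2 + z + 20) = (z - 4)*(z - 1)*(z + 4)*(z^3 - 5*z^2 - z + 5) = (z - 4)*(z - 1)^2*(z + 4)*(z^2 - 4*z - 5) = (z - 4)*(z - 1)^2*(z + 1)*(z + 4)*(z - 5)
(4) = (d - 3)*(d^2 - 3*d) = d*(d - 3)*(d - 3)
(5) = (m - 5)*(m^2 + m - 12) = (m - 5)*(m + 4)*(m - 3)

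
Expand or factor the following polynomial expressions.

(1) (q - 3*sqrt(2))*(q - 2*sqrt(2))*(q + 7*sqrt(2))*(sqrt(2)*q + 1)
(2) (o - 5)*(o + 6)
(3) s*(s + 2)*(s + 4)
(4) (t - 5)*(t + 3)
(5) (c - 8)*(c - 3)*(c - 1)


(1) = sqrt(2)*q^4 + 5*q^3 - 56*sqrt(2)*q^2 + 110*q + 84*sqrt(2)
(2) = o^2 + o - 30
(3) = s^3 + 6*s^2 + 8*s
(4) = t^2 - 2*t - 15
(5) = c^3 - 12*c^2 + 35*c - 24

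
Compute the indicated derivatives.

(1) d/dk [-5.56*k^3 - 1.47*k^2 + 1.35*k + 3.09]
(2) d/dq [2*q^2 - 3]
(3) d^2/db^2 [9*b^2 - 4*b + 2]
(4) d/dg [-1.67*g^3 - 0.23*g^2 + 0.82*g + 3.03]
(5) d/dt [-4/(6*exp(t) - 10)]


(1) = -16.68*k^2 - 2.94*k + 1.35
(2) = 4*q
(3) = 18
(4) = -5.01*g^2 - 0.46*g + 0.82
(5) = 6*exp(t)/(3*exp(t) - 5)^2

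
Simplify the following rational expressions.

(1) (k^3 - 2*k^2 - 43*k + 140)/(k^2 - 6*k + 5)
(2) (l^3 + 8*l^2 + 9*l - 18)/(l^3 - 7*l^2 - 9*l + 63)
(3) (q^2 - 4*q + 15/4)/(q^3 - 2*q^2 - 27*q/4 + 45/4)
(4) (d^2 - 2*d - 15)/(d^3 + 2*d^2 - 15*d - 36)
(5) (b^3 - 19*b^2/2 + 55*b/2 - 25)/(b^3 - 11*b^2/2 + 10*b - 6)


(1) = (k^2 + 3*k - 28)/(k - 1)
(2) = (l^2 + 5*l - 6)/(l^2 - 10*l + 21)
(3) = (2*q - 5)/(2*q^2 - q - 15)
(4) = (d - 5)/(d^2 - d - 12)
(5) = (2*b^2 - 15*b + 25)/(2*b^2 - 7*b + 6)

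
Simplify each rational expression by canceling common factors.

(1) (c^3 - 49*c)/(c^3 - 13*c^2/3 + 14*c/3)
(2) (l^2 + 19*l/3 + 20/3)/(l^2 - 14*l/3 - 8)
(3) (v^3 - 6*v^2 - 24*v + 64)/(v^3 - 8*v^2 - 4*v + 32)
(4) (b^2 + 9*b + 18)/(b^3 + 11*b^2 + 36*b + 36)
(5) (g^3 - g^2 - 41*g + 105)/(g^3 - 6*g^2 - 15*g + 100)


(1) = (3*c^2 - 147)/(3*c^2 - 13*c + 14)
(2) = (l + 5)/(l - 6)
(3) = (v + 4)/(v + 2)
(4) = 1/(b + 2)
(5) = (g^2 + 4*g - 21)/(g^2 - g - 20)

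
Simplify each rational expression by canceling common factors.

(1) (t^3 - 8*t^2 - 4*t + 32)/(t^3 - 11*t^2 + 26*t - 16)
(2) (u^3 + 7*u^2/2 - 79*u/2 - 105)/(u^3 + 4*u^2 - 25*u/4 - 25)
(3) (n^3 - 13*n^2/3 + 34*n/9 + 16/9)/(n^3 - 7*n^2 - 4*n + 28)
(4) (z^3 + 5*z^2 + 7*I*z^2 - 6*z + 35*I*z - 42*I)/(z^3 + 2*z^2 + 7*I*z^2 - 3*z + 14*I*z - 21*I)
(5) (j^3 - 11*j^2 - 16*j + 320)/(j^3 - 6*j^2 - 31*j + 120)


(1) = (t + 2)/(t - 1)
(2) = (2*u^2 + 2*u - 84)/(2*u^2 + 3*u - 20)
(3) = (9*n^2 - 21*n - 8)/(9*n^2 - 45*n - 126)
(4) = (z + 6)/(z + 3)
(5) = (j - 8)/(j - 3)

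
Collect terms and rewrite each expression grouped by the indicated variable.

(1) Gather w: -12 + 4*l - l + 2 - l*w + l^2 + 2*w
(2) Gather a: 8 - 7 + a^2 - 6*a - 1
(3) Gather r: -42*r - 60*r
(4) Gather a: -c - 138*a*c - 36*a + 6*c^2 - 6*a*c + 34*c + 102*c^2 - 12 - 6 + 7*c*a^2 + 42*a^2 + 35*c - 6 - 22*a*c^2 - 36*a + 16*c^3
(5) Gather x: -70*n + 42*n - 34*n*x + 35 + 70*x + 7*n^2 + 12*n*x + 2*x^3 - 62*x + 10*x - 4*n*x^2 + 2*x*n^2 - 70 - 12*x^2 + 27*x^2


(1) = l^2 + 3*l + w*(2 - l) - 10
(2) = a^2 - 6*a
(3) = -102*r
(4) = a^2*(7*c + 42) + a*(-22*c^2 - 144*c - 72) + 16*c^3 + 108*c^2 + 68*c - 24
(5) = 7*n^2 - 28*n + 2*x^3 + x^2*(15 - 4*n) + x*(2*n^2 - 22*n + 18) - 35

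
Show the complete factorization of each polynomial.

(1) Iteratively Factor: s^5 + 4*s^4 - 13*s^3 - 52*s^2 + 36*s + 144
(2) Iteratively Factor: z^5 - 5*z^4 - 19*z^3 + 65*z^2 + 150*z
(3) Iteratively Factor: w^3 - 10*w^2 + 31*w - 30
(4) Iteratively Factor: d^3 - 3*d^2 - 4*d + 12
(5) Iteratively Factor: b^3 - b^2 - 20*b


(1) = (s + 3)*(s^4 + s^3 - 16*s^2 - 4*s + 48) = (s - 2)*(s + 3)*(s^3 + 3*s^2 - 10*s - 24) = (s - 2)*(s + 2)*(s + 3)*(s^2 + s - 12) = (s - 3)*(s - 2)*(s + 2)*(s + 3)*(s + 4)
(2) = (z + 3)*(z^4 - 8*z^3 + 5*z^2 + 50*z) = (z + 2)*(z + 3)*(z^3 - 10*z^2 + 25*z) = z*(z + 2)*(z + 3)*(z^2 - 10*z + 25) = z*(z - 5)*(z + 2)*(z + 3)*(z - 5)
(3) = (w - 3)*(w^2 - 7*w + 10) = (w - 3)*(w - 2)*(w - 5)
(4) = (d - 3)*(d^2 - 4) = (d - 3)*(d - 2)*(d + 2)
(5) = (b)*(b^2 - b - 20) = b*(b + 4)*(b - 5)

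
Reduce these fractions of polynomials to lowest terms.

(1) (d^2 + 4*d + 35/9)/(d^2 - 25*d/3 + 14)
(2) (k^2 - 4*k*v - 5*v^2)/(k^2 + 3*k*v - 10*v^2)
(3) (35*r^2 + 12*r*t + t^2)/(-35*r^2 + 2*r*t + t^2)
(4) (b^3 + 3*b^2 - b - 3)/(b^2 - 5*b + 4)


(1) = (9*d^2 + 36*d + 35)/(9*d^2 - 75*d + 126)
(2) = (-k^2 + 4*k*v + 5*v^2)/(-k^2 - 3*k*v + 10*v^2)
(3) = (-5*r - t)/(5*r - t)
(4) = (b^2 + 4*b + 3)/(b - 4)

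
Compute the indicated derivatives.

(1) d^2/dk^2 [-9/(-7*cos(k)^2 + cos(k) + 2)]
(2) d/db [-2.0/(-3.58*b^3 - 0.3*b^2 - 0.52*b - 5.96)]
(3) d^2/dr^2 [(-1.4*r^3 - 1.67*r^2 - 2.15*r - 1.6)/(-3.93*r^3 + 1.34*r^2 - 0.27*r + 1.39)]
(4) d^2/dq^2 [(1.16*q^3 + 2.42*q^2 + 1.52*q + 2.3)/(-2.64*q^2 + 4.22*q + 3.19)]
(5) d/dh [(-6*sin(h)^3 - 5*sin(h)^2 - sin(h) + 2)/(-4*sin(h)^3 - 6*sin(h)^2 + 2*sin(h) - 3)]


(1) = 9*(196*sin(k)^4 - 155*sin(k)^2 + 97*cos(k)/4 - 21*cos(3*k)/4 - 71)/(7*sin(k)^2 + cos(k) - 5)^3
(2) = (-21.48*b^2 - 1.2*b - 1.04)/(3.58*b^3 + 0.3*b^2 + 0.52*b + 5.96)^2
(3) = (66.331326*r^6 + 190.32597*r^5 + 309.749238*r^4 - 7.741192*r^3 + 146.546208*r^2 + 41.17074*r + 2.339964)/(60.698457*r^9 - 62.088498*r^8 + 33.680493*r^7 - 75.342581*r^6 + 46.234035*r^5 - 16.630284*r^4 + 25.816554*r^3 - 8.071035*r^2 + 1.565001*r - 2.685619)
(4) = (-135.962656*q^3 - 312.15624*q^2 + 6.112392*q - 128.986452)/(18.399744*q^6 - 88.235136*q^5 + 74.343456*q^4 + 138.083464*q^3 - 89.831676*q^2 - 128.829426*q - 32.461759)
(5) = (16*sin(h)^4 - 32*sin(h)^3 + 62*sin(h)^2 + 54*sin(h) - 1)*cos(h)/(sin(h) - sin(3*h) - 3*cos(2*h) + 6)^2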